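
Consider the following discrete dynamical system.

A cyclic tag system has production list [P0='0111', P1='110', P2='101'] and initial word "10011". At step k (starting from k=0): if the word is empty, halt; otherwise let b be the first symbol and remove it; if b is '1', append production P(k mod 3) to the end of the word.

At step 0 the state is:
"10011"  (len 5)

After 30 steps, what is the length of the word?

k=0  "10011"  (len 5)
k=1  "00110111"  (len 8)
k=2  "0110111"  (len 7)
k=3  "110111"  (len 6)
k=4  "101110111"  (len 9)
k=5  "01110111110"  (len 11)
k=6  "1110111110"  (len 10)
k=7  "1101111100111"  (len 13)
k=8  "101111100111110"  (len 15)
k=9  "01111100111110101"  (len 17)
k=10  "1111100111110101"  (len 16)
k=11  "111100111110101110"  (len 18)
k=12  "11100111110101110101"  (len 20)
k=13  "11001111101011101010111"  (len 23)
k=14  "1001111101011101010111110"  (len 25)
k=15  "001111101011101010111110101"  (len 27)
k=16  "01111101011101010111110101"  (len 26)
k=17  "1111101011101010111110101"  (len 25)
k=18  "111101011101010111110101101"  (len 27)
k=19  "111010111010101111101011010111"  (len 30)
k=20  "11010111010101111101011010111110"  (len 32)
k=21  "1010111010101111101011010111110101"  (len 34)
k=22  "0101110101011111010110101111101010111"  (len 37)
k=23  "101110101011111010110101111101010111"  (len 36)
k=24  "01110101011111010110101111101010111101"  (len 38)
k=25  "1110101011111010110101111101010111101"  (len 37)
k=26  "110101011111010110101111101010111101110"  (len 39)
k=27  "10101011111010110101111101010111101110101"  (len 41)
k=28  "01010111110101101011111010101111011101010111"  (len 44)
k=29  "1010111110101101011111010101111011101010111"  (len 43)
k=30  "010111110101101011111010101111011101010111101"  (len 45)

45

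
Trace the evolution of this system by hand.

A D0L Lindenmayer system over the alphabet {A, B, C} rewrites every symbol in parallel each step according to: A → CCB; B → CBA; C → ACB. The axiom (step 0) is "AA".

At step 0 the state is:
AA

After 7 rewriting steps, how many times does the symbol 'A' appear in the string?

k=0  AA
k=1  CCBCCB
k=2  ACBACBCBAACBACBCBA
k=3  CCBACBCBACCBACBCBAACBCBACCBCCBACBCBACCBACBCBAACBCBACCB
k=4  ACBACBCBACCBACBCBAACBCBACCBACBACBCBACCBACBCBAACBCBACCBCCBA…ACCBACBACBCBACCBACBCBAACBCBACCBCCBACBCBAACBCBACCBACBACBCBA  (len 162)
k=5  CCBACBCBACCBACBCBAACBCBACCBACBACBCBACCBACBCBAACBCBACCBCCBA…ACCBCCBACBCBAACBCBACCBACBACBCBACCBACBCBACCBACBCBAACBCBACCB  (len 486)
k=6  ACBACBCBACCBACBCBAACBCBACCBACBACBCBACCBACBCBAACBCBACCBCCBA…ACCBACBACBCBACCBACBCBAACBCBACCBCCBACBCBAACBCBACCBACBACBCBA  (len 1458)
k=7  CCBACBCBACCBACBCBAACBCBACCBACBACBCBACCBACBCBAACBCBACCBCCBA…ACCBCCBACBCBAACBCBACCBACBACBCBACCBACBCBACCBACBCBAACBCBACCB  (len 4374)

1092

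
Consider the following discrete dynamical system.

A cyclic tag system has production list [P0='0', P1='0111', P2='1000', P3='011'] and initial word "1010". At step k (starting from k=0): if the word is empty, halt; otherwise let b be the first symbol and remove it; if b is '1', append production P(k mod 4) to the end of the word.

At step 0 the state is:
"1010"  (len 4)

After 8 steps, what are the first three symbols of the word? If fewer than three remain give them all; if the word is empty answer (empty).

001

step 0: "1010"  (len 4)
step 1: "0100"  (len 4)
step 2: "100"  (len 3)
step 3: "001000"  (len 6)
step 4: "01000"  (len 5)
step 5: "1000"  (len 4)
step 6: "0000111"  (len 7)
step 7: "000111"  (len 6)
step 8: "00111"  (len 5)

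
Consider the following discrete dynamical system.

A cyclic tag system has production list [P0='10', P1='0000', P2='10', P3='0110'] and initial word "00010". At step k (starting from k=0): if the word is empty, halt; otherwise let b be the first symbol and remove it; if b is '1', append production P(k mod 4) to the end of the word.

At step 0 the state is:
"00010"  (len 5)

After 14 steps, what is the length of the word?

11

0) "00010"  (len 5)
1) "0010"  (len 4)
2) "010"  (len 3)
3) "10"  (len 2)
4) "00110"  (len 5)
5) "0110"  (len 4)
6) "110"  (len 3)
7) "1010"  (len 4)
8) "0100110"  (len 7)
9) "100110"  (len 6)
10) "001100000"  (len 9)
11) "01100000"  (len 8)
12) "1100000"  (len 7)
13) "10000010"  (len 8)
14) "00000100000"  (len 11)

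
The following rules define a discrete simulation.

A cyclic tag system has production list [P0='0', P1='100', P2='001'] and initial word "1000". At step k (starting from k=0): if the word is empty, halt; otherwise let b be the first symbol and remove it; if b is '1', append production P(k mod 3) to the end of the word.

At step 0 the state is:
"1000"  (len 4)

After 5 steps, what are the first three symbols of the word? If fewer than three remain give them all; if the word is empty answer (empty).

(empty)

step 0: "1000"  (len 4)
step 1: "0000"  (len 4)
step 2: "000"  (len 3)
step 3: "00"  (len 2)
step 4: "0"  (len 1)
step 5: (halted — word empty)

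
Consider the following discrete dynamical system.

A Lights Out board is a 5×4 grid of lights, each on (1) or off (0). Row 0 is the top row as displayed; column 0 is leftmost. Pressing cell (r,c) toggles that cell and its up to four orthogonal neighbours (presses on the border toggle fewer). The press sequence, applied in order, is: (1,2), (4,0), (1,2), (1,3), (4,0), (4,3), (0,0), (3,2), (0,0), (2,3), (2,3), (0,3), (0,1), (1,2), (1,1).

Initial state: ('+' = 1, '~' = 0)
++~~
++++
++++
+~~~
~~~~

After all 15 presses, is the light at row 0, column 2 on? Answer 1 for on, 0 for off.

1

step 0: ++~~
++++
++++
+~~~
~~~~
step 1: +++~
+~~~
++~+
+~~~
~~~~
step 2: +++~
+~~~
++~+
~~~~
++~~
step 3: ++~~
++++
++++
~~~~
++~~
step 4: ++~+
++~~
+++~
~~~~
++~~
step 5: ++~+
++~~
+++~
+~~~
~~~~
step 6: ++~+
++~~
+++~
+~~+
~~++
step 7: ~~~+
~+~~
+++~
+~~+
~~++
step 8: ~~~+
~+~~
++~~
+++~
~~~+
step 9: ++~+
++~~
++~~
+++~
~~~+
step 10: ++~+
++~+
++++
++++
~~~+
step 11: ++~+
++~~
++~~
+++~
~~~+
step 12: +++~
++~+
++~~
+++~
~~~+
step 13: ~~~~
+~~+
++~~
+++~
~~~+
step 14: ~~+~
+++~
+++~
+++~
~~~+
step 15: ~++~
~~~~
+~+~
+++~
~~~+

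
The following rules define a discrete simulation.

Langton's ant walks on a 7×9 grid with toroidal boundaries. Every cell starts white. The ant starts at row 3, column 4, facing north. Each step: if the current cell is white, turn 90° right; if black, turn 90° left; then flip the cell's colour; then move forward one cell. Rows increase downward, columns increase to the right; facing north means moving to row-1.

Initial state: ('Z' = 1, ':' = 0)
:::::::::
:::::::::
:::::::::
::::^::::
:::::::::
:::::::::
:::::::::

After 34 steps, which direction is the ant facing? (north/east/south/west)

[0] :::::::::
:::::::::
:::::::::
::::^::::
:::::::::
:::::::::
:::::::::
[1] :::::::::
:::::::::
:::::::::
::::Z>:::
:::::::::
:::::::::
:::::::::
[2] :::::::::
:::::::::
:::::::::
::::ZZ:::
:::::v:::
:::::::::
:::::::::
[3] :::::::::
:::::::::
:::::::::
::::ZZ:::
::::<Z:::
:::::::::
:::::::::
[4] :::::::::
:::::::::
:::::::::
::::^Z:::
::::ZZ:::
:::::::::
:::::::::
[5] :::::::::
:::::::::
:::::::::
:::<:Z:::
::::ZZ:::
:::::::::
:::::::::
[6] :::::::::
:::::::::
:::^:::::
:::Z:Z:::
::::ZZ:::
:::::::::
:::::::::
[7] :::::::::
:::::::::
:::Z>::::
:::Z:Z:::
::::ZZ:::
:::::::::
:::::::::
[8] :::::::::
:::::::::
:::ZZ::::
:::ZvZ:::
::::ZZ:::
:::::::::
:::::::::
[9] :::::::::
:::::::::
:::ZZ::::
:::<ZZ:::
::::ZZ:::
:::::::::
:::::::::
[10] :::::::::
:::::::::
:::ZZ::::
::::ZZ:::
:::vZZ:::
:::::::::
:::::::::
[11] :::::::::
:::::::::
:::ZZ::::
::::ZZ:::
::<ZZZ:::
:::::::::
:::::::::
[12] :::::::::
:::::::::
:::ZZ::::
::^:ZZ:::
::ZZZZ:::
:::::::::
:::::::::
[13] :::::::::
:::::::::
:::ZZ::::
::Z>ZZ:::
::ZZZZ:::
:::::::::
:::::::::
[14] :::::::::
:::::::::
:::ZZ::::
::ZZZZ:::
::ZvZZ:::
:::::::::
:::::::::
[15] :::::::::
:::::::::
:::ZZ::::
::ZZZZ:::
::Z:>Z:::
:::::::::
:::::::::
[16] :::::::::
:::::::::
:::ZZ::::
::ZZ^Z:::
::Z::Z:::
:::::::::
:::::::::
[17] :::::::::
:::::::::
:::ZZ::::
::Z<:Z:::
::Z::Z:::
:::::::::
:::::::::
[18] :::::::::
:::::::::
:::ZZ::::
::Z::Z:::
::Zv:Z:::
:::::::::
:::::::::
[19] :::::::::
:::::::::
:::ZZ::::
::Z::Z:::
::<Z:Z:::
:::::::::
:::::::::
[20] :::::::::
:::::::::
:::ZZ::::
::Z::Z:::
:::Z:Z:::
::v::::::
:::::::::
[21] :::::::::
:::::::::
:::ZZ::::
::Z::Z:::
:::Z:Z:::
:<Z::::::
:::::::::
[22] :::::::::
:::::::::
:::ZZ::::
::Z::Z:::
:^:Z:Z:::
:ZZ::::::
:::::::::
[23] :::::::::
:::::::::
:::ZZ::::
::Z::Z:::
:Z>Z:Z:::
:ZZ::::::
:::::::::
[24] :::::::::
:::::::::
:::ZZ::::
::Z::Z:::
:ZZZ:Z:::
:Zv::::::
:::::::::
[25] :::::::::
:::::::::
:::ZZ::::
::Z::Z:::
:ZZZ:Z:::
:Z:>:::::
:::::::::
[26] :::::::::
:::::::::
:::ZZ::::
::Z::Z:::
:ZZZ:Z:::
:Z:Z:::::
:::v:::::
[27] :::::::::
:::::::::
:::ZZ::::
::Z::Z:::
:ZZZ:Z:::
:Z:Z:::::
::<Z:::::
[28] :::::::::
:::::::::
:::ZZ::::
::Z::Z:::
:ZZZ:Z:::
:Z^Z:::::
::ZZ:::::
[29] :::::::::
:::::::::
:::ZZ::::
::Z::Z:::
:ZZZ:Z:::
:ZZ>:::::
::ZZ:::::
[30] :::::::::
:::::::::
:::ZZ::::
::Z::Z:::
:ZZ^:Z:::
:ZZ::::::
::ZZ:::::
[31] :::::::::
:::::::::
:::ZZ::::
::Z::Z:::
:Z<::Z:::
:ZZ::::::
::ZZ:::::
[32] :::::::::
:::::::::
:::ZZ::::
::Z::Z:::
:Z:::Z:::
:Zv::::::
::ZZ:::::
[33] :::::::::
:::::::::
:::ZZ::::
::Z::Z:::
:Z:::Z:::
:Z:>:::::
::ZZ:::::
[34] :::::::::
:::::::::
:::ZZ::::
::Z::Z:::
:Z:::Z:::
:Z:Z:::::
::Zv:::::

south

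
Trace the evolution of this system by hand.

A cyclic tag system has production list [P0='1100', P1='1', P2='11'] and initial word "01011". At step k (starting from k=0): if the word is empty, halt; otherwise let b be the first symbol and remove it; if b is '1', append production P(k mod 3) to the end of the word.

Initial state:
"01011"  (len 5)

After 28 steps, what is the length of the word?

[0] "01011"  (len 5)
[1] "1011"  (len 4)
[2] "0111"  (len 4)
[3] "111"  (len 3)
[4] "111100"  (len 6)
[5] "111001"  (len 6)
[6] "1100111"  (len 7)
[7] "1001111100"  (len 10)
[8] "0011111001"  (len 10)
[9] "011111001"  (len 9)
[10] "11111001"  (len 8)
[11] "11110011"  (len 8)
[12] "111001111"  (len 9)
[13] "110011111100"  (len 12)
[14] "100111111001"  (len 12)
[15] "0011111100111"  (len 13)
[16] "011111100111"  (len 12)
[17] "11111100111"  (len 11)
[18] "111110011111"  (len 12)
[19] "111100111111100"  (len 15)
[20] "111001111111001"  (len 15)
[21] "1100111111100111"  (len 16)
[22] "1001111111001111100"  (len 19)
[23] "0011111110011111001"  (len 19)
[24] "011111110011111001"  (len 18)
[25] "11111110011111001"  (len 17)
[26] "11111100111110011"  (len 17)
[27] "111110011111001111"  (len 18)
[28] "111100111110011111100"  (len 21)

21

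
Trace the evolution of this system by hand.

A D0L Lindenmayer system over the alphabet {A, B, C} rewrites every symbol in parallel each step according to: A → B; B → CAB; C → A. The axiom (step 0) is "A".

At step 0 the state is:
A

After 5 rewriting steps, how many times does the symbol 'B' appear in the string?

7

gen 0: A
gen 1: B
gen 2: CAB
gen 3: ABCAB
gen 4: BCABABCAB
gen 5: CABABCABBCABABCAB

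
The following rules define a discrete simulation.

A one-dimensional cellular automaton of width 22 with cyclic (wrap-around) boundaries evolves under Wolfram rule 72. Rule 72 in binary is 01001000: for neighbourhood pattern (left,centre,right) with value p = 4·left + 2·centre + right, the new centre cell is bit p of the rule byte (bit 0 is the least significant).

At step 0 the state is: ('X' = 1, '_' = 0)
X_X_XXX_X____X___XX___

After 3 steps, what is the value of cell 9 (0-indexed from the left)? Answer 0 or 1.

0

t=0: X_X_XXX_X____X___XX___
t=1: ____X_X__________XX___
t=2: _________________XX___
t=3: _________________XX___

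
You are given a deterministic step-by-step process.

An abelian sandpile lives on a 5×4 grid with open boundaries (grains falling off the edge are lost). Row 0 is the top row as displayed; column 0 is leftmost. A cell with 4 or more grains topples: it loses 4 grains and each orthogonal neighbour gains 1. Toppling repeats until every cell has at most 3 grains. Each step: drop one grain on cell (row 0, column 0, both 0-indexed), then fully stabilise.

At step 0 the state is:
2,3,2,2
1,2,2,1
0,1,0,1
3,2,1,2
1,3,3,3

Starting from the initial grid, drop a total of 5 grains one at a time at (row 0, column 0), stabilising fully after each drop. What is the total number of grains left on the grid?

35

0) 2,3,2,2
1,2,2,1
0,1,0,1
3,2,1,2
1,3,3,3
1) 3,3,2,2
1,2,2,1
0,1,0,1
3,2,1,2
1,3,3,3
2) 1,0,3,2
2,3,2,1
0,1,0,1
3,2,1,2
1,3,3,3
3) 2,0,3,2
2,3,2,1
0,1,0,1
3,2,1,2
1,3,3,3
4) 3,0,3,2
2,3,2,1
0,1,0,1
3,2,1,2
1,3,3,3
5) 0,1,3,2
3,3,2,1
0,1,0,1
3,2,1,2
1,3,3,3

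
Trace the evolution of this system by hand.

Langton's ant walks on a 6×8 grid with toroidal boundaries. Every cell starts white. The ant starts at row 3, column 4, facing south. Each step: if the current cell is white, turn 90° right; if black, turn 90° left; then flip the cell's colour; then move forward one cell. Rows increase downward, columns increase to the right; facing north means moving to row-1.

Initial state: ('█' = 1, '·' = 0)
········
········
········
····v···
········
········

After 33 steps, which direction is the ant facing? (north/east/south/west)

step 0: ········
········
········
····v···
········
········
step 1: ········
········
········
···<█···
········
········
step 2: ········
········
···^····
···██···
········
········
step 3: ········
········
···█>···
···██···
········
········
step 4: ········
········
···██···
···█v···
········
········
step 5: ········
········
···██···
···█·>··
········
········
step 6: ········
········
···██···
···█·█··
·····v··
········
step 7: ········
········
···██···
···█·█··
····<█··
········
step 8: ········
········
···██···
···█^█··
····██··
········
step 9: ········
········
···██···
···██>··
····██··
········
step 10: ········
········
···██^··
···██···
····██··
········
step 11: ········
········
···███>·
···██···
····██··
········
step 12: ········
········
···████·
···██·v·
····██··
········
step 13: ········
········
···████·
···██<█·
····██··
········
step 14: ········
········
···██^█·
···████·
····██··
········
step 15: ········
········
···█<·█·
···████·
····██··
········
step 16: ········
········
···█··█·
···█v██·
····██··
········
step 17: ········
········
···█··█·
···█·>█·
····██··
········
step 18: ········
········
···█·^█·
···█··█·
····██··
········
step 19: ········
········
···█·█>·
···█··█·
····██··
········
step 20: ········
······^·
···█·█··
···█··█·
····██··
········
step 21: ········
······█>
···█·█··
···█··█·
····██··
········
step 22: ········
······██
···█·█·v
···█··█·
····██··
········
step 23: ········
······██
···█·█<█
···█··█·
····██··
········
step 24: ········
······^█
···█·███
···█··█·
····██··
········
step 25: ········
·····<·█
···█·███
···█··█·
····██··
········
step 26: ·····^··
·····█·█
···█·███
···█··█·
····██··
········
step 27: ·····█>·
·····█·█
···█·███
···█··█·
····██··
········
step 28: ·····██·
·····█v█
···█·███
···█··█·
····██··
········
step 29: ·····██·
·····<██
···█·███
···█··█·
····██··
········
step 30: ·····██·
······██
···█·v██
···█··█·
····██··
········
step 31: ·····██·
······██
···█··>█
···█··█·
····██··
········
step 32: ·····██·
······^█
···█···█
···█··█·
····██··
········
step 33: ·····██·
·····<·█
···█···█
···█··█·
····██··
········

west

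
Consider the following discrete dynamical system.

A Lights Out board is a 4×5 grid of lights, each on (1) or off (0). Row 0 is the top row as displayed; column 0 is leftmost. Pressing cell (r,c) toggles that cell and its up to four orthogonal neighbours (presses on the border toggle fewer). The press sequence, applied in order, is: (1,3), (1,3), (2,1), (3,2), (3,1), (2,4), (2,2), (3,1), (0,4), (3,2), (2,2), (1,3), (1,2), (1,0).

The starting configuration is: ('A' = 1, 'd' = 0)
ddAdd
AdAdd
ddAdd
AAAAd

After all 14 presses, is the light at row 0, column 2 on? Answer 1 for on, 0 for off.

0) ddAdd
AdAdd
ddAdd
AAAAd
1) ddAAd
AddAA
ddAAd
AAAAd
2) ddAdd
AdAdd
ddAdd
AAAAd
3) ddAdd
AAAdd
AAddd
AdAAd
4) ddAdd
AAAdd
AAAdd
AAddd
5) ddAdd
AAAdd
AdAdd
ddAdd
6) ddAdd
AAAdA
AdAAA
ddAdA
7) ddAdd
AAddA
AAddA
ddddA
8) ddAdd
AAddA
AdddA
AAAdA
9) ddAAA
AAddd
AdddA
AAAdA
10) ddAAA
AAddd
AdAdA
AddAA
11) ddAAA
AAAdd
AAdAA
AdAAA
12) ddAdA
AAdAA
AAddA
AdAAA
13) ddddA
AdAdA
AAAdA
AdAAA
14) AdddA
dAAdA
dAAdA
AdAAA

0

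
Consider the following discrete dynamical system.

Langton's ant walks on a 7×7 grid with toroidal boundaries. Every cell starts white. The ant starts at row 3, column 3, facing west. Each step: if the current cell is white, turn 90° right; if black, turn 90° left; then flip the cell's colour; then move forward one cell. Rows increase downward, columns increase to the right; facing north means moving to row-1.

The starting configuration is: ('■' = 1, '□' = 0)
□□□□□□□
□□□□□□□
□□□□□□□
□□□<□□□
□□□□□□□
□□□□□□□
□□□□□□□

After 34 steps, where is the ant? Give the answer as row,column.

step 0: □□□□□□□
□□□□□□□
□□□□□□□
□□□<□□□
□□□□□□□
□□□□□□□
□□□□□□□
step 1: □□□□□□□
□□□□□□□
□□□^□□□
□□□■□□□
□□□□□□□
□□□□□□□
□□□□□□□
step 2: □□□□□□□
□□□□□□□
□□□■>□□
□□□■□□□
□□□□□□□
□□□□□□□
□□□□□□□
step 3: □□□□□□□
□□□□□□□
□□□■■□□
□□□■v□□
□□□□□□□
□□□□□□□
□□□□□□□
step 4: □□□□□□□
□□□□□□□
□□□■■□□
□□□<■□□
□□□□□□□
□□□□□□□
□□□□□□□
step 5: □□□□□□□
□□□□□□□
□□□■■□□
□□□□■□□
□□□v□□□
□□□□□□□
□□□□□□□
step 6: □□□□□□□
□□□□□□□
□□□■■□□
□□□□■□□
□□<■□□□
□□□□□□□
□□□□□□□
step 7: □□□□□□□
□□□□□□□
□□□■■□□
□□^□■□□
□□■■□□□
□□□□□□□
□□□□□□□
step 8: □□□□□□□
□□□□□□□
□□□■■□□
□□■>■□□
□□■■□□□
□□□□□□□
□□□□□□□
step 9: □□□□□□□
□□□□□□□
□□□■■□□
□□■■■□□
□□■v□□□
□□□□□□□
□□□□□□□
step 10: □□□□□□□
□□□□□□□
□□□■■□□
□□■■■□□
□□■□>□□
□□□□□□□
□□□□□□□
step 11: □□□□□□□
□□□□□□□
□□□■■□□
□□■■■□□
□□■□■□□
□□□□v□□
□□□□□□□
step 12: □□□□□□□
□□□□□□□
□□□■■□□
□□■■■□□
□□■□■□□
□□□<■□□
□□□□□□□
step 13: □□□□□□□
□□□□□□□
□□□■■□□
□□■■■□□
□□■^■□□
□□□■■□□
□□□□□□□
step 14: □□□□□□□
□□□□□□□
□□□■■□□
□□■■■□□
□□■■>□□
□□□■■□□
□□□□□□□
step 15: □□□□□□□
□□□□□□□
□□□■■□□
□□■■^□□
□□■■□□□
□□□■■□□
□□□□□□□
step 16: □□□□□□□
□□□□□□□
□□□■■□□
□□■<□□□
□□■■□□□
□□□■■□□
□□□□□□□
step 17: □□□□□□□
□□□□□□□
□□□■■□□
□□■□□□□
□□■v□□□
□□□■■□□
□□□□□□□
step 18: □□□□□□□
□□□□□□□
□□□■■□□
□□■□□□□
□□■□>□□
□□□■■□□
□□□□□□□
step 19: □□□□□□□
□□□□□□□
□□□■■□□
□□■□□□□
□□■□■□□
□□□■v□□
□□□□□□□
step 20: □□□□□□□
□□□□□□□
□□□■■□□
□□■□□□□
□□■□■□□
□□□■□>□
□□□□□□□
step 21: □□□□□□□
□□□□□□□
□□□■■□□
□□■□□□□
□□■□■□□
□□□■□■□
□□□□□v□
step 22: □□□□□□□
□□□□□□□
□□□■■□□
□□■□□□□
□□■□■□□
□□□■□■□
□□□□<■□
step 23: □□□□□□□
□□□□□□□
□□□■■□□
□□■□□□□
□□■□■□□
□□□■^■□
□□□□■■□
step 24: □□□□□□□
□□□□□□□
□□□■■□□
□□■□□□□
□□■□■□□
□□□■■>□
□□□□■■□
step 25: □□□□□□□
□□□□□□□
□□□■■□□
□□■□□□□
□□■□■^□
□□□■■□□
□□□□■■□
step 26: □□□□□□□
□□□□□□□
□□□■■□□
□□■□□□□
□□■□■■>
□□□■■□□
□□□□■■□
step 27: □□□□□□□
□□□□□□□
□□□■■□□
□□■□□□□
□□■□■■■
□□□■■□v
□□□□■■□
step 28: □□□□□□□
□□□□□□□
□□□■■□□
□□■□□□□
□□■□■■■
□□□■■<■
□□□□■■□
step 29: □□□□□□□
□□□□□□□
□□□■■□□
□□■□□□□
□□■□■^■
□□□■■■■
□□□□■■□
step 30: □□□□□□□
□□□□□□□
□□□■■□□
□□■□□□□
□□■□<□■
□□□■■■■
□□□□■■□
step 31: □□□□□□□
□□□□□□□
□□□■■□□
□□■□□□□
□□■□□□■
□□□■v■■
□□□□■■□
step 32: □□□□□□□
□□□□□□□
□□□■■□□
□□■□□□□
□□■□□□■
□□□■□>■
□□□□■■□
step 33: □□□□□□□
□□□□□□□
□□□■■□□
□□■□□□□
□□■□□^■
□□□■□□■
□□□□■■□
step 34: □□□□□□□
□□□□□□□
□□□■■□□
□□■□□□□
□□■□□■>
□□□■□□■
□□□□■■□

4,6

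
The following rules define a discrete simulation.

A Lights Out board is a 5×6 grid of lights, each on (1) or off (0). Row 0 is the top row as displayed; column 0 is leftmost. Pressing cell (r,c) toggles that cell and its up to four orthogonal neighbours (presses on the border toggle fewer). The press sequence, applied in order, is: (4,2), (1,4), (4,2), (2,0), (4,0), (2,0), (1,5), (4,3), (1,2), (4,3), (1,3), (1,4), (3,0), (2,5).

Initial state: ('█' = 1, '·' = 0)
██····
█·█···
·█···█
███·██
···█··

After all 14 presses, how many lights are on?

19

[0] ██····
█·█···
·█···█
███·██
···█··
[1] ██····
█·█···
·█···█
██··██
·██···
[2] ██··█·
█·████
·█··██
██··██
·██···
[3] ██··█·
█·████
·█··██
███·██
···█··
[4] ██··█·
··████
█···██
·██·██
···█··
[5] ██··█·
··████
█···██
███·██
██·█··
[6] ██··█·
█·████
·█··██
·██·██
██·█··
[7] ██··██
█·██··
·█··█·
·██·██
██·█··
[8] ██··██
█·██··
·█··█·
·█████
███·█·
[9] ███·██
██····
·██·█·
·█████
███·█·
[10] ███·██
██····
·██·█·
·██·██
██·█··
[11] ██████
█████·
·████·
·██·██
██·█··
[12] ████·█
███··█
·███··
·██·██
██·█··
[13] ████·█
███··█
████··
█·█·██
·█·█··
[14] ████·█
███···
██████
█·█·█·
·█·█··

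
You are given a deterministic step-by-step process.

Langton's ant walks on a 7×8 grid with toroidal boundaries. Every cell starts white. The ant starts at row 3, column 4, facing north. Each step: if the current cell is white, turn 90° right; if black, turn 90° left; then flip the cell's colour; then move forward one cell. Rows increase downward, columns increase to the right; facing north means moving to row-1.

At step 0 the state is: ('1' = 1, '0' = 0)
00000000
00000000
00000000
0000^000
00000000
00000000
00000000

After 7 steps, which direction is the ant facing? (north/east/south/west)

k=0  00000000
00000000
00000000
0000^000
00000000
00000000
00000000
k=1  00000000
00000000
00000000
00001>00
00000000
00000000
00000000
k=2  00000000
00000000
00000000
00001100
00000v00
00000000
00000000
k=3  00000000
00000000
00000000
00001100
0000<100
00000000
00000000
k=4  00000000
00000000
00000000
0000^100
00001100
00000000
00000000
k=5  00000000
00000000
00000000
000<0100
00001100
00000000
00000000
k=6  00000000
00000000
000^0000
00010100
00001100
00000000
00000000
k=7  00000000
00000000
0001>000
00010100
00001100
00000000
00000000

east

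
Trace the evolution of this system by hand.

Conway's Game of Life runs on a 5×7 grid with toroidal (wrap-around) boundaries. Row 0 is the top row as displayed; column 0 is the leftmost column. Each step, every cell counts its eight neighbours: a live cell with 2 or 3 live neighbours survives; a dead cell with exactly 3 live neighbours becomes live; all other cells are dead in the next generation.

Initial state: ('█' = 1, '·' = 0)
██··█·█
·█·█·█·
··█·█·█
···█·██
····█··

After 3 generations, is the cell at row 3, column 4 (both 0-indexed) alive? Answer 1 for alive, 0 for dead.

k=0  ██··█·█
·█·█·█·
··█·█·█
···█·██
····█··
k=1  █████·█
·█·█···
█·█···█
···█··█
···██··
k=2  ██···█·
····██·
████··█
█·█████
·█····█
k=3  ██··██·
···███·
·······
····█··
···█···

1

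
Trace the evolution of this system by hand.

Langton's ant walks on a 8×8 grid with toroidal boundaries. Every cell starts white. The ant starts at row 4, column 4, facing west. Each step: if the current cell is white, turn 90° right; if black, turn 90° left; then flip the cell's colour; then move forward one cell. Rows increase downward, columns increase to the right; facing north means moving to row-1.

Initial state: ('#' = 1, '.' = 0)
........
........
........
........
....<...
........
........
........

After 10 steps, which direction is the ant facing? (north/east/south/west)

step 0: ........
........
........
........
....<...
........
........
........
step 1: ........
........
........
....^...
....#...
........
........
........
step 2: ........
........
........
....#>..
....#...
........
........
........
step 3: ........
........
........
....##..
....#v..
........
........
........
step 4: ........
........
........
....##..
....<#..
........
........
........
step 5: ........
........
........
....##..
.....#..
....v...
........
........
step 6: ........
........
........
....##..
.....#..
...<#...
........
........
step 7: ........
........
........
....##..
...^.#..
...##...
........
........
step 8: ........
........
........
....##..
...#>#..
...##...
........
........
step 9: ........
........
........
....##..
...###..
...#v...
........
........
step 10: ........
........
........
....##..
...###..
...#.>..
........
........

east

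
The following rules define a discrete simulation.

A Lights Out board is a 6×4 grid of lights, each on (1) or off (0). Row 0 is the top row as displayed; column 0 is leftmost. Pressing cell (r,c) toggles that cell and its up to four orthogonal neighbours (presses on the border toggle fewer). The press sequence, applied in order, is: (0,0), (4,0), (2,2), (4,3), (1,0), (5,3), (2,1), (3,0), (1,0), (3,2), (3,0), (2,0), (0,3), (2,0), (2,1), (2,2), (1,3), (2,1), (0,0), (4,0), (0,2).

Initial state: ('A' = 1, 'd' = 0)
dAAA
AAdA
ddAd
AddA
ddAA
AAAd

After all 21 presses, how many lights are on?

[0] dAAA
AAdA
ddAd
AddA
ddAA
AAAd
[1] AdAA
dAdA
ddAd
AddA
ddAA
AAAd
[2] AdAA
dAdA
ddAd
dddA
AAAA
dAAd
[3] AdAA
dAAA
dAdA
ddAA
AAAA
dAAd
[4] AdAA
dAAA
dAdA
ddAd
AAdd
dAAA
[5] ddAA
AdAA
AAdA
ddAd
AAdd
dAAA
[6] ddAA
AdAA
AAdA
ddAd
AAdA
dAdd
[7] ddAA
AAAA
ddAA
dAAd
AAdA
dAdd
[8] ddAA
AAAA
AdAA
AdAd
dAdA
dAdd
[9] AdAA
ddAA
ddAA
AdAd
dAdA
dAdd
[10] AdAA
ddAA
dddA
AAdA
dAAA
dAdd
[11] AdAA
ddAA
AddA
dddA
AAAA
dAdd
[12] AdAA
AdAA
dAdA
AddA
AAAA
dAdd
[13] Addd
AdAd
dAdA
AddA
AAAA
dAdd
[14] Addd
ddAd
AddA
dddA
AAAA
dAdd
[15] Addd
dAAd
dAAA
dAdA
AAAA
dAdd
[16] Addd
dAdd
dddd
dAAA
AAAA
dAdd
[17] AddA
dAAA
dddA
dAAA
AAAA
dAdd
[18] AddA
ddAA
AAAA
ddAA
AAAA
dAdd
[19] dAdA
AdAA
AAAA
ddAA
AAAA
dAdd
[20] dAdA
AdAA
AAAA
AdAA
ddAA
AAdd
[21] ddAd
AddA
AAAA
AdAA
ddAA
AAdd

14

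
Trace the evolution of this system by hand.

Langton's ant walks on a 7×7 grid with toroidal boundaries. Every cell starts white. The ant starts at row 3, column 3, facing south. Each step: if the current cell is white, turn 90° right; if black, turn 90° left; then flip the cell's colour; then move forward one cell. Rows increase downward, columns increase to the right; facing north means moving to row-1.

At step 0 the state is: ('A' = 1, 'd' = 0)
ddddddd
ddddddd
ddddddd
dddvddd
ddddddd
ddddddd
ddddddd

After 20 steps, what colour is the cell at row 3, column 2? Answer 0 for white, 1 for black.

1

0) ddddddd
ddddddd
ddddddd
dddvddd
ddddddd
ddddddd
ddddddd
1) ddddddd
ddddddd
ddddddd
dd<Addd
ddddddd
ddddddd
ddddddd
2) ddddddd
ddddddd
dd^dddd
ddAAddd
ddddddd
ddddddd
ddddddd
3) ddddddd
ddddddd
ddA>ddd
ddAAddd
ddddddd
ddddddd
ddddddd
4) ddddddd
ddddddd
ddAAddd
ddAvddd
ddddddd
ddddddd
ddddddd
5) ddddddd
ddddddd
ddAAddd
ddAd>dd
ddddddd
ddddddd
ddddddd
6) ddddddd
ddddddd
ddAAddd
ddAdAdd
ddddvdd
ddddddd
ddddddd
7) ddddddd
ddddddd
ddAAddd
ddAdAdd
ddd<Add
ddddddd
ddddddd
8) ddddddd
ddddddd
ddAAddd
ddA^Add
dddAAdd
ddddddd
ddddddd
9) ddddddd
ddddddd
ddAAddd
ddAA>dd
dddAAdd
ddddddd
ddddddd
10) ddddddd
ddddddd
ddAA^dd
ddAAddd
dddAAdd
ddddddd
ddddddd
11) ddddddd
ddddddd
ddAAA>d
ddAAddd
dddAAdd
ddddddd
ddddddd
12) ddddddd
ddddddd
ddAAAAd
ddAAdvd
dddAAdd
ddddddd
ddddddd
13) ddddddd
ddddddd
ddAAAAd
ddAA<Ad
dddAAdd
ddddddd
ddddddd
14) ddddddd
ddddddd
ddAA^Ad
ddAAAAd
dddAAdd
ddddddd
ddddddd
15) ddddddd
ddddddd
ddA<dAd
ddAAAAd
dddAAdd
ddddddd
ddddddd
16) ddddddd
ddddddd
ddAddAd
ddAvAAd
dddAAdd
ddddddd
ddddddd
17) ddddddd
ddddddd
ddAddAd
ddAd>Ad
dddAAdd
ddddddd
ddddddd
18) ddddddd
ddddddd
ddAd^Ad
ddAddAd
dddAAdd
ddddddd
ddddddd
19) ddddddd
ddddddd
ddAdA>d
ddAddAd
dddAAdd
ddddddd
ddddddd
20) ddddddd
ddddd^d
ddAdAdd
ddAddAd
dddAAdd
ddddddd
ddddddd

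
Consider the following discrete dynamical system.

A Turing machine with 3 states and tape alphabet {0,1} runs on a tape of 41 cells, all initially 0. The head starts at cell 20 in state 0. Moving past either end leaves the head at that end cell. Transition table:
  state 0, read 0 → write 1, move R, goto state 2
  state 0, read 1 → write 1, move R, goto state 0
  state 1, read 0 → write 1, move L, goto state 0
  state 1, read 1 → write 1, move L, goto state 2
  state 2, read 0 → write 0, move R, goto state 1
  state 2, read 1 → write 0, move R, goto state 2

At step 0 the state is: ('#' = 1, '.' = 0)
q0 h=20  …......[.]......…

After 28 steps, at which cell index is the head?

34

gen 0: q0 h=20  …......[.]......…
gen 1: q2 h=21  ….....#[.]......…
gen 2: q1 h=22  …....#.[.]......…
gen 3: q0 h=21  ….....#[.]#.....…
gen 4: q2 h=22  …....##[#]......…
gen 5: q2 h=23  …...##.[.]......…
gen 6: q1 h=24  …..##..[.]......…
gen 7: q0 h=23  …...##.[.]#.....…
gen 8: q2 h=24  …..##.#[#]......…
gen 9: q2 h=25  ….##.#.[.]......…
gen 10: q1 h=26  …##.#..[.]......…
gen 11: q0 h=25  ….##.#.[.]#.....…
gen 12: q2 h=26  …##.#.#[#]......…
gen 13: q2 h=27  …#.#.#.[.]......…
gen 14: q1 h=28  ….#.#..[.]......…
gen 15: q0 h=27  …#.#.#.[.]#.....…
gen 16: q2 h=28  ….#.#.#[#]......…
gen 17: q2 h=29  …#.#.#.[.]......…
gen 18: q1 h=30  ….#.#..[.]......…
gen 19: q0 h=29  …#.#.#.[.]#.....…
gen 20: q2 h=30  ….#.#.#[#]......…
gen 21: q2 h=31  …#.#.#.[.]......…
gen 22: q1 h=32  ….#.#..[.]......…
gen 23: q0 h=31  …#.#.#.[.]#.....…
gen 24: q2 h=32  ….#.#.#[#]......…
gen 25: q2 h=33  …#.#.#.[.]......…
gen 26: q1 h=34  ….#.#..[.]......|
gen 27: q0 h=33  …#.#.#.[.]#.....…
gen 28: q2 h=34  ….#.#.#[#]......|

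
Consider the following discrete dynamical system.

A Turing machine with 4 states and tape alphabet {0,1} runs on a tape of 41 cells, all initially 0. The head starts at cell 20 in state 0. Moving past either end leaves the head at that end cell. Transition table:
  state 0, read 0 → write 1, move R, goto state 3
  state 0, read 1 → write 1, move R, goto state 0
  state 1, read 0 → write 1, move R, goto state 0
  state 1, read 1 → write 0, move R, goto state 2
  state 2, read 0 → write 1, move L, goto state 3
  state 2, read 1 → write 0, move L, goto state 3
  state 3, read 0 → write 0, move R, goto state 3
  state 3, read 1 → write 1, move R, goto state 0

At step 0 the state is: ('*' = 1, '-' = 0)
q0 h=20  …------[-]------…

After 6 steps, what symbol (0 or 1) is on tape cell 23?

0

k=0  q0 h=20  …------[-]------…
k=1  q3 h=21  …-----*[-]------…
k=2  q3 h=22  …----*-[-]------…
k=3  q3 h=23  …---*--[-]------…
k=4  q3 h=24  …--*---[-]------…
k=5  q3 h=25  …-*----[-]------…
k=6  q3 h=26  …*-----[-]------…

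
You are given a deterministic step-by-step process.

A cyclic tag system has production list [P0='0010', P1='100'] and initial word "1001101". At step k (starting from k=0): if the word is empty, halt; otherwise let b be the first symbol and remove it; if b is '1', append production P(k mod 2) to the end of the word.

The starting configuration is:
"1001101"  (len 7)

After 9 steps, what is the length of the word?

0) "1001101"  (len 7)
1) "0011010010"  (len 10)
2) "011010010"  (len 9)
3) "11010010"  (len 8)
4) "1010010100"  (len 10)
5) "0100101000010"  (len 13)
6) "100101000010"  (len 12)
7) "001010000100010"  (len 15)
8) "01010000100010"  (len 14)
9) "1010000100010"  (len 13)

13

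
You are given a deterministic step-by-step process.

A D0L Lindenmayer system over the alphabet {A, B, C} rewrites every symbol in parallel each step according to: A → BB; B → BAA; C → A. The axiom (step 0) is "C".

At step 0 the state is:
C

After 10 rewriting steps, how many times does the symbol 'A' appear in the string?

[0] C
[1] A
[2] BB
[3] BAABAA
[4] BAABBBBBAABBBB
[5] BAABBBBBAABAABAABAABAABBBBBAABAABAABAA
[6] BAABBBBBAABAABAABAABAABBBBBAABBBBBAABBBBBAABBBBBAABBBBBAABAABAABAABAABBBBBAABBBBBAABBBBBAABBBB
[7] BAABBBBBAABAABAABAABAABBBBBAABBBBBAABBBBBAABBBBBAABBBBBAAB…ABAABBBBBAABAABAABAABAABBBBBAABAABAABAABAABBBBBAABAABAABAA  (len 246)
[8] BAABBBBBAABAABAABAABAABBBBBAABBBBBAABBBBBAABBBBBAABBBBBAAB…BBBBBAABBBBBAABBBBBAABAABAABAABAABBBBBAABBBBBAABBBBBAABBBB  (len 622)
[9] BAABBBBBAABAABAABAABAABBBBBAABBBBBAABBBBBAABBBBBAABBBBBAAB…ABAABBBBBAABAABAABAABAABBBBBAABAABAABAABAABBBBBAABAABAABAA  (len 1606)
[10] BAABBBBBAABAABAABAABAABBBBBAABBBBBAABBBBBAABBBBBAABBBBBAAB…BBBBBAABBBBBAABBBBBAABAABAABAABAABBBBBAABBBBBAABBBBBAABBBB  (len 4094)

1764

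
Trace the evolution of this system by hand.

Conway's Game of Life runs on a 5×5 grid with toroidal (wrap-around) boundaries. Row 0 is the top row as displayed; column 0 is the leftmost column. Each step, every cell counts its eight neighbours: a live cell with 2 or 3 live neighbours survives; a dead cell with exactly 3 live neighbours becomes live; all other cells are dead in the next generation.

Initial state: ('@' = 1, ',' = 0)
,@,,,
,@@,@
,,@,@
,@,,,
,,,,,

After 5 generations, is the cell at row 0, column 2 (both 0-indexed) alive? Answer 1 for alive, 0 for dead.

0

0) ,@,,,
,@@,@
,,@,@
,@,,,
,,,,,
1) @@@,,
,@@,,
,,@,,
,,,,,
,,,,,
2) @,@,,
@,,@,
,@@,,
,,,,,
,@,,,
3) @,@,@
@,,@@
,@@,,
,@@,,
,@,,,
4) ,,@,,
,,,,,
,,,,@
@,,,,
,,,@,
5) ,,,,,
,,,,,
,,,,,
,,,,@
,,,,,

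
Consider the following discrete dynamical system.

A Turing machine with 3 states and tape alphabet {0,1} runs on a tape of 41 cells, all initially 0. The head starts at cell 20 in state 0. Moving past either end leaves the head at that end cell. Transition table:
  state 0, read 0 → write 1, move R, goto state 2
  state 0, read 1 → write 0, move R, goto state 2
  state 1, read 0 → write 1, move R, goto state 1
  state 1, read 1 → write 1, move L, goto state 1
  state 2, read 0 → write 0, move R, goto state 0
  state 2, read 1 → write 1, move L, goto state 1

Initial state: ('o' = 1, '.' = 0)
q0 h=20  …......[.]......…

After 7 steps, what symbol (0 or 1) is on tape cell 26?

1

gen 0: q0 h=20  …......[.]......…
gen 1: q2 h=21  ….....o[.]......…
gen 2: q0 h=22  …....o.[.]......…
gen 3: q2 h=23  …...o.o[.]......…
gen 4: q0 h=24  …..o.o.[.]......…
gen 5: q2 h=25  ….o.o.o[.]......…
gen 6: q0 h=26  …o.o.o.[.]......…
gen 7: q2 h=27  ….o.o.o[.]......…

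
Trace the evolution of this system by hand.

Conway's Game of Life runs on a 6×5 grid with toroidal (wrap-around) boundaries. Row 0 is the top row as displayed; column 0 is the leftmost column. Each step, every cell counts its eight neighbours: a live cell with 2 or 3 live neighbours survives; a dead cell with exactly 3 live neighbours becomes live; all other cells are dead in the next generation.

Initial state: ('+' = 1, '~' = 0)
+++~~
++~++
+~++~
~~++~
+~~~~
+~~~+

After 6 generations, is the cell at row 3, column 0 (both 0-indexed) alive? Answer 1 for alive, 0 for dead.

0

k=0  +++~~
++~++
+~++~
~~++~
+~~~~
+~~~+
k=1  ~~+~~
~~~~~
+~~~~
~~++~
++~+~
~~~~+
k=2  ~~~~~
~~~~~
~~~~~
+~++~
++~+~
+++++
k=3  +++++
~~~~~
~~~~~
+~++~
~~~~~
~~~+~
k=4  +++++
+++++
~~~~~
~~~~~
~~+++
++~+~
k=5  ~~~~~
~~~~~
+++++
~~~+~
+++++
~~~~~
k=6  ~~~~~
+++++
+++++
~~~~~
+++++
+++++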